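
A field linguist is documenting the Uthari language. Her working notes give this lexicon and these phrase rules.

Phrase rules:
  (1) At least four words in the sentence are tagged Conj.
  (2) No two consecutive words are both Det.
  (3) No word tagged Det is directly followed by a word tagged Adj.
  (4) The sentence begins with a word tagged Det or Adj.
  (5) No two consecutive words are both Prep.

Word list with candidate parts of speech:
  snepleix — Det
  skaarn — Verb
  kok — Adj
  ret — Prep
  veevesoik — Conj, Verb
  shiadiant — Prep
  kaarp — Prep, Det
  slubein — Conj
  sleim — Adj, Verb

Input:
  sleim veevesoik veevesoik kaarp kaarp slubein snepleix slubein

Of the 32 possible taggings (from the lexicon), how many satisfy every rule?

Candidates per position — 1:sleim {Adj,Verb}; 2:veevesoik {Conj,Verb}; 3:veevesoik {Conj,Verb}; 4:kaarp {Prep,Det}; 5:kaarp {Prep,Det}; 6:slubein {Conj}; 7:snepleix {Det}; 8:slubein {Conj}.
There are 32 candidate sequences in total.
The sequences that satisfy every rule: Adj Conj Conj Prep Det Conj Det Conj; Adj Conj Conj Det Prep Conj Det Conj.
Count = 2.

2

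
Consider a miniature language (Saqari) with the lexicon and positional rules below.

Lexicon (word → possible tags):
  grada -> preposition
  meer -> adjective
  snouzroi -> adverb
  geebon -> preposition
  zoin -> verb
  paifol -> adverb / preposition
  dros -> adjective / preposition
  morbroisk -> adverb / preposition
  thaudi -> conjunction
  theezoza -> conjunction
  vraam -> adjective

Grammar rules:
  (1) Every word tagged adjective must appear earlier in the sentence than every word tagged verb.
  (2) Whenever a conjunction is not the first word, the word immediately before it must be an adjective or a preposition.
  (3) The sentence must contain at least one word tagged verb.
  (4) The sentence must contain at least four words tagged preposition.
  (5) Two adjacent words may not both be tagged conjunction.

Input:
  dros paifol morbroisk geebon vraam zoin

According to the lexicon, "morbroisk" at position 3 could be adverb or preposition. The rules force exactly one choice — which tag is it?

Candidates per position — 1:dros {adjective,preposition}; 2:paifol {adverb,preposition}; 3:morbroisk {adverb,preposition}; 4:geebon {preposition}; 5:vraam {adjective}; 6:zoin {verb}.
Position 1: adjective is ruled out by rule 4; that leaves preposition.
Position 2: adverb is ruled out by rule 4; that leaves preposition.
Position 3: adverb is ruled out by rule 4; that leaves preposition.
The only consistent sequence is: preposition preposition preposition preposition adjective verb.
Rule-by-rule: rule 1 ok; rule 2 ok; rule 3 ok; rule 4 ok; rule 5 ok.

preposition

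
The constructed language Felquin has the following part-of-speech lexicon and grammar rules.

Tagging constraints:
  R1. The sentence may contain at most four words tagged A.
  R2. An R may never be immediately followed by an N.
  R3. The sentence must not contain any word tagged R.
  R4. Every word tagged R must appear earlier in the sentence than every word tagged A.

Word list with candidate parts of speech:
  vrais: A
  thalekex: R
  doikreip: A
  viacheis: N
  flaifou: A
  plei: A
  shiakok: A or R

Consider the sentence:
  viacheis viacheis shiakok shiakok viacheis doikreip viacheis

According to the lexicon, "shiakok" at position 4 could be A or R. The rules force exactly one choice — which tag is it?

A

Candidates per position — 1:viacheis {N}; 2:viacheis {N}; 3:shiakok {A,R}; 4:shiakok {A,R}; 5:viacheis {N}; 6:doikreip {A}; 7:viacheis {N}.
Position 3: tagging it R would leave rule 3 unsatisfiable, so it must be A.
Position 4: tagging it R would leave rule 2 unsatisfiable, so it must be A.
So the tagging must be: N N A A N A N.
Verifying each rule — rule 1 satisfied; rule 2 satisfied; rule 3 satisfied; rule 4 satisfied.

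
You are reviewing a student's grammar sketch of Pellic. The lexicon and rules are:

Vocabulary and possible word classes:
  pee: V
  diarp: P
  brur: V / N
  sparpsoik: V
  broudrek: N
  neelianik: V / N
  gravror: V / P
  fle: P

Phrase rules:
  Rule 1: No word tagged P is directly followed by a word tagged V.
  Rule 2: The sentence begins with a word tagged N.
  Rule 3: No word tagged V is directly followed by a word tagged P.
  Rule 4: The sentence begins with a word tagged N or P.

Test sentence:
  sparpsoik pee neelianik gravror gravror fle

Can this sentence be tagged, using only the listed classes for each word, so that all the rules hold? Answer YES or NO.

NO

Candidates per position — 1:sparpsoik {V}; 2:pee {V}; 3:neelianik {V,N}; 4:gravror {V,P}; 5:gravror {V,P}; 6:fle {P}.
Rule 2 cannot be satisfied by any choice of tags from the lexicon.
So there is no consistent tagging.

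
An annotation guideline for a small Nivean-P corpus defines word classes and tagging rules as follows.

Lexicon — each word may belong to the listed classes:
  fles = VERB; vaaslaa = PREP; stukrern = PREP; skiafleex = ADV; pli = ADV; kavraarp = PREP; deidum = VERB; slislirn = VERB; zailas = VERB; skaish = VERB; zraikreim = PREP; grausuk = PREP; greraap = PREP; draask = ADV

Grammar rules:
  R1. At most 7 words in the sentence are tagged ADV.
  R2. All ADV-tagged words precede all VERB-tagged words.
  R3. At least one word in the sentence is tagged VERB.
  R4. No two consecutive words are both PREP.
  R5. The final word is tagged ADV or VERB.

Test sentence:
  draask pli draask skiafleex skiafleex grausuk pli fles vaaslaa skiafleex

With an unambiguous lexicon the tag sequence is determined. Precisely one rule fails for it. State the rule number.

Fixed tagging: ADV ADV ADV ADV ADV PREP ADV VERB PREP ADV.
Checking each rule: R1 ok, R2 fails, R3 ok, R4 ok, R5 ok.
Only rule 2 fails.

2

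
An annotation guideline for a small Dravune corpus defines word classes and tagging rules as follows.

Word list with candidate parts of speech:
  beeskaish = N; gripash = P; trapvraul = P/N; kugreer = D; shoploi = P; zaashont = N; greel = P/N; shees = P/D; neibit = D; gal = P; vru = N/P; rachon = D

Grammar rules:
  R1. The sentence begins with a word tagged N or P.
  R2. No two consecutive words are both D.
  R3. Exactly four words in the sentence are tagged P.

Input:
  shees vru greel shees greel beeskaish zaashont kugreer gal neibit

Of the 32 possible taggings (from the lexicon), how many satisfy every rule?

Candidates per position — 1:shees {P,D}; 2:vru {N,P}; 3:greel {P,N}; 4:shees {P,D}; 5:greel {P,N}; 6:beeskaish {N}; 7:zaashont {N}; 8:kugreer {D}; 9:gal {P}; 10:neibit {D}.
There are 32 candidate sequences in total.
Checking each against the rules leaves 6 sequences.
Count = 6.

6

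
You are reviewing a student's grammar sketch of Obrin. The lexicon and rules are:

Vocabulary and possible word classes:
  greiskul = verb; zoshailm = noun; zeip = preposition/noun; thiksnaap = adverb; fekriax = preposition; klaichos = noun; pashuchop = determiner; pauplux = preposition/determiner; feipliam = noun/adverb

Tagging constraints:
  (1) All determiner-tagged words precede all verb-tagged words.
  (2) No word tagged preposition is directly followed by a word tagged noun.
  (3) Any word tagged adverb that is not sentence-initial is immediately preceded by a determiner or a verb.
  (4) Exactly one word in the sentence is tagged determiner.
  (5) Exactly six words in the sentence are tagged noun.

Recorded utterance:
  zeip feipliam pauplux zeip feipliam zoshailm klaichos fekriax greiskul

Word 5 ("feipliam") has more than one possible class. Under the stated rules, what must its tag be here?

Candidates per position — 1:zeip {preposition,noun}; 2:feipliam {noun,adverb}; 3:pauplux {preposition,determiner}; 4:zeip {preposition,noun}; 5:feipliam {noun,adverb}; 6:zoshailm {noun}; 7:klaichos {noun}; 8:fekriax {preposition}; 9:greiskul {verb}.
At position 1, choosing preposition makes rule 5 impossible to satisfy; hence noun.
At position 2, choosing adverb makes rule 3 impossible to satisfy; hence noun.
At position 3, choosing preposition makes rule 4 impossible to satisfy; hence determiner.
At position 4, choosing preposition makes rule 5 impossible to satisfy; hence noun.
At position 5, choosing adverb makes rule 3 impossible to satisfy; hence noun.
So the tagging must be: noun noun determiner noun noun noun noun preposition verb.
Rule-by-rule: rule 1 ✓; rule 2 ✓; rule 3 ✓; rule 4 ✓; rule 5 ✓.

noun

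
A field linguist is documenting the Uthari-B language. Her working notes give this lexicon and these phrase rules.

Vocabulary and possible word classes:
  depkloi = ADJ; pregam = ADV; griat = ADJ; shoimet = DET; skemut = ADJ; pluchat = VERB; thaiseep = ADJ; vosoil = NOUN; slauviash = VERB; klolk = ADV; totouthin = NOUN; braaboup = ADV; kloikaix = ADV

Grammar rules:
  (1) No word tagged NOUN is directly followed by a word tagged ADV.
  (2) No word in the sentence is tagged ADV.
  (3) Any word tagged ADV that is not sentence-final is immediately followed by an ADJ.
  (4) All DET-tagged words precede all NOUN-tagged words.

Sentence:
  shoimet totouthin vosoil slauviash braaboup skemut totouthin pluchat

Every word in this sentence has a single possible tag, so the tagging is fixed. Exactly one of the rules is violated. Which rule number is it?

Fixed tagging: DET NOUN NOUN VERB ADV ADJ NOUN VERB.
Checking each rule: R1 holds, R2 violated, R3 holds, R4 holds.
Only rule 2 fails.

2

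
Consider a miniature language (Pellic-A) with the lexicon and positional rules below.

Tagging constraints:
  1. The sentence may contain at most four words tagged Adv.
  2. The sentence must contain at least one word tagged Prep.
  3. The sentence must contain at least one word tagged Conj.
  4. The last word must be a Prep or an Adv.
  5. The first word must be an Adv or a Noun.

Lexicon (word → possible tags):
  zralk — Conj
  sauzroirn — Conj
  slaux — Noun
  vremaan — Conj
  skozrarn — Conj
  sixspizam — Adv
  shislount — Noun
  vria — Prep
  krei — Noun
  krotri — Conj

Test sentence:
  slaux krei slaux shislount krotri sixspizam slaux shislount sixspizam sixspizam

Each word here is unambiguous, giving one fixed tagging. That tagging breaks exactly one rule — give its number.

Fixed tagging: Noun Noun Noun Noun Conj Adv Noun Noun Adv Adv.
Checking each rule: R1 ✓, R2 ✗, R3 ✓, R4 ✓, R5 ✓.
Only rule 2 fails.

2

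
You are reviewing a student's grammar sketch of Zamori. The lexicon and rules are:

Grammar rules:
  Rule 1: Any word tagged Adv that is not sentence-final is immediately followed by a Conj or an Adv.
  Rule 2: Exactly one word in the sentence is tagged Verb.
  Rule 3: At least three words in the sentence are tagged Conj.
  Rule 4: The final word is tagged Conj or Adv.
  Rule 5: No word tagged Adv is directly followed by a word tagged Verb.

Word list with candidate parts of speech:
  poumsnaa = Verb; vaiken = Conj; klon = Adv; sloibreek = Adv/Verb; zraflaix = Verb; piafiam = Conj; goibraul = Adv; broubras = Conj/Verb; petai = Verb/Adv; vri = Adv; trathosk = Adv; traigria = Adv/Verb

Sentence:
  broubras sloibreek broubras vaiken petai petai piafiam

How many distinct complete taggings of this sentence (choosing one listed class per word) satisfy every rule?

3

Candidates per position — 1:broubras {Conj,Verb}; 2:sloibreek {Adv,Verb}; 3:broubras {Conj,Verb}; 4:vaiken {Conj}; 5:petai {Verb,Adv}; 6:petai {Verb,Adv}; 7:piafiam {Conj}.
There are 32 candidate sequences in total.
The sequences that satisfy every rule: Conj Adv Conj Conj Verb Adv Conj; Conj Verb Conj Conj Adv Adv Conj; Verb Adv Conj Conj Adv Adv Conj.
Count = 3.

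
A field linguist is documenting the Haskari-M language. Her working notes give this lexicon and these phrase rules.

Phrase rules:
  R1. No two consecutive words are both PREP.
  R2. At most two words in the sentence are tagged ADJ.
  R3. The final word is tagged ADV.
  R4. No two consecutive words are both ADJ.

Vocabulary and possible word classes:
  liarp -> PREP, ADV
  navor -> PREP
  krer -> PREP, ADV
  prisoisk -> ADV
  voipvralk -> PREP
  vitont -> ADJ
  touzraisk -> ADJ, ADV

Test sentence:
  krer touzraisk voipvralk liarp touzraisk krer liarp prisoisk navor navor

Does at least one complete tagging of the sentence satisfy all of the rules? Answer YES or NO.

Candidates per position — 1:krer {PREP,ADV}; 2:touzraisk {ADJ,ADV}; 3:voipvralk {PREP}; 4:liarp {PREP,ADV}; 5:touzraisk {ADJ,ADV}; 6:krer {PREP,ADV}; 7:liarp {PREP,ADV}; 8:prisoisk {ADV}; 9:navor {PREP}; 10:navor {PREP}.
Rule 1 cannot be satisfied by any choice of tags from the lexicon.
So there is no consistent tagging.

NO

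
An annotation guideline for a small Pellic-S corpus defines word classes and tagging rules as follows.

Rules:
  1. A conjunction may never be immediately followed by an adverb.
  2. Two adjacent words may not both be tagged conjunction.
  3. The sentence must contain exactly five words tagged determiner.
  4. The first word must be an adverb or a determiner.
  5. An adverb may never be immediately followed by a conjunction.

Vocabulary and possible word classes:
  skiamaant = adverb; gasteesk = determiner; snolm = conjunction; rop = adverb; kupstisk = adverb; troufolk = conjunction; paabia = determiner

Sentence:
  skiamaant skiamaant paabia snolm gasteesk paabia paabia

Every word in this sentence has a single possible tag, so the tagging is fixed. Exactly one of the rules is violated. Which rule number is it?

Fixed tagging: adverb adverb determiner conjunction determiner determiner determiner.
Rule check: R1 ok, R2 ok, R3 fails, R4 ok, R5 ok.
Only rule 3 fails.

3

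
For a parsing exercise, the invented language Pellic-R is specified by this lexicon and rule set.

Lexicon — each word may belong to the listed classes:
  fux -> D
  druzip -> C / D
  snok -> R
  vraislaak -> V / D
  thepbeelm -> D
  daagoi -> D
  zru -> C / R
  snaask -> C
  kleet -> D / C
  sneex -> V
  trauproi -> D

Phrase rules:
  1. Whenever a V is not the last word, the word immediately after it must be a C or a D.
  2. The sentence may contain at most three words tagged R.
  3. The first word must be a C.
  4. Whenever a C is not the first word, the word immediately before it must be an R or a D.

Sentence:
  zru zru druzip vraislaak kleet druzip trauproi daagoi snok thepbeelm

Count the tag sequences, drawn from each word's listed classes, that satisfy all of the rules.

10

Candidates per position — 1:zru {C,R}; 2:zru {C,R}; 3:druzip {C,D}; 4:vraislaak {V,D}; 5:kleet {D,C}; 6:druzip {C,D}; 7:trauproi {D}; 8:daagoi {D}; 9:snok {R}; 10:thepbeelm {D}.
There are 64 candidate sequences in total.
Checking each against the rules leaves 10 sequences.
Count = 10.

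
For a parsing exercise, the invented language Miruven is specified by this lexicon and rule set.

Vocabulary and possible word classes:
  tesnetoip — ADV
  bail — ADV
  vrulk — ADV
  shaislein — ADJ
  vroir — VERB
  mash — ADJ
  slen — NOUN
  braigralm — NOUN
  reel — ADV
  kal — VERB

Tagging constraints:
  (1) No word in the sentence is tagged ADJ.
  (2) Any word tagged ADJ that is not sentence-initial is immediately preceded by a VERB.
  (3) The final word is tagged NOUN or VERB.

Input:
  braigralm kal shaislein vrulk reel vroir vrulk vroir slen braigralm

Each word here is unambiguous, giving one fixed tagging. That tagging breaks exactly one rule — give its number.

1

Fixed tagging: NOUN VERB ADJ ADV ADV VERB ADV VERB NOUN NOUN.
Rule check: R1 ✗, R2 ✓, R3 ✓.
Only rule 1 fails.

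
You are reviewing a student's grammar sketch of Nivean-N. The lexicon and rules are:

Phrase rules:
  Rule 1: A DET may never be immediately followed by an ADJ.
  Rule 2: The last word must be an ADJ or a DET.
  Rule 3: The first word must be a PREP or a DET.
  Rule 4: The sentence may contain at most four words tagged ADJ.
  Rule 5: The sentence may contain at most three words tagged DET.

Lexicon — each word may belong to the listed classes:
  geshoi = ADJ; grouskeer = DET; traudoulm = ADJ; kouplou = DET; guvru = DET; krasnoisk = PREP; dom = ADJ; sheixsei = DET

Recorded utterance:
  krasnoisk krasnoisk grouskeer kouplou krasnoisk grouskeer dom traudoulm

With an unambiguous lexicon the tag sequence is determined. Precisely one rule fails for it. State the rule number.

1

Fixed tagging: PREP PREP DET DET PREP DET ADJ ADJ.
Checking each rule: R1 fail, R2 pass, R3 pass, R4 pass, R5 pass.
Only rule 1 fails.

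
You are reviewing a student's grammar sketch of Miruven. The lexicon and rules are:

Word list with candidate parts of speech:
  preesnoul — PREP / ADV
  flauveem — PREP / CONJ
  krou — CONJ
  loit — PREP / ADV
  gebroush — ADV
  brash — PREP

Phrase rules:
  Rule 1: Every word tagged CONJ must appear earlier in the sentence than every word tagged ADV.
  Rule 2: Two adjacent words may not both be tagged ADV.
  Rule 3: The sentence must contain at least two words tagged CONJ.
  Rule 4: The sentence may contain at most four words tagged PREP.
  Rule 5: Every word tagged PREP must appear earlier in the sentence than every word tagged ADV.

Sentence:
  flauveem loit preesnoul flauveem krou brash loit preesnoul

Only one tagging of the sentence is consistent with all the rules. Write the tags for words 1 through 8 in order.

Candidates per position — 1:flauveem {PREP,CONJ}; 2:loit {PREP,ADV}; 3:preesnoul {PREP,ADV}; 4:flauveem {PREP,CONJ}; 5:krou {CONJ}; 6:brash {PREP}; 7:loit {PREP,ADV}; 8:preesnoul {PREP,ADV}.
Word 2 cannot be ADV — rule 1 would then fail for every completion. It is PREP.
Word 3 cannot be ADV — rule 1 would then fail for every completion. It is PREP.
The remaining ambiguous positions (1, 4, 7, 8) are resolved jointly — only one combination satisfies every rule.
So the tagging must be: CONJ PREP PREP CONJ CONJ PREP PREP ADV.
Checking: rule 1 ✓; rule 2 ✓; rule 3 ✓; rule 4 ✓; rule 5 ✓.

CONJ PREP PREP CONJ CONJ PREP PREP ADV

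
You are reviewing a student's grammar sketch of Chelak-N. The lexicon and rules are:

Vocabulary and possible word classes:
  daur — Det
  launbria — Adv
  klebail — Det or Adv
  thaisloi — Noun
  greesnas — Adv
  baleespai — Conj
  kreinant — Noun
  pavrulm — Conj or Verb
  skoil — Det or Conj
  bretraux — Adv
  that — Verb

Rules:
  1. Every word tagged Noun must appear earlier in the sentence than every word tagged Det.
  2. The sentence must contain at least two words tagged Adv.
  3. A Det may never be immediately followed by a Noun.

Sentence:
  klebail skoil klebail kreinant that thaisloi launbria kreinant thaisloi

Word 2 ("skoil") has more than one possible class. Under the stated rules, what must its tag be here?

Candidates per position — 1:klebail {Det,Adv}; 2:skoil {Det,Conj}; 3:klebail {Det,Adv}; 4:kreinant {Noun}; 5:that {Verb}; 6:thaisloi {Noun}; 7:launbria {Adv}; 8:kreinant {Noun}; 9:thaisloi {Noun}.
Position 1: Det is ruled out by rule 1; that leaves Adv.
Position 2: Det is ruled out by rule 1; that leaves Conj.
Position 3: Det is ruled out by rule 1; that leaves Adv.
So the tagging must be: Adv Conj Adv Noun Verb Noun Adv Noun Noun.
Check: rule 1 satisfied; rule 2 satisfied; rule 3 satisfied.

Conj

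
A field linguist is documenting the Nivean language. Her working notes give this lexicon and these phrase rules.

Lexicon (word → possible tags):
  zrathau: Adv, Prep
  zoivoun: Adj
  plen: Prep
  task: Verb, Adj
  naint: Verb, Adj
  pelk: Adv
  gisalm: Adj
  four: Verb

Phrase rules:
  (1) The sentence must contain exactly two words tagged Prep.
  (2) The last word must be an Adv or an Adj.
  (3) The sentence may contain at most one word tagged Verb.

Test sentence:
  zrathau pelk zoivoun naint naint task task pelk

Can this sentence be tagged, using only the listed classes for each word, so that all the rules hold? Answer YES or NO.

NO

Candidates per position — 1:zrathau {Adv,Prep}; 2:pelk {Adv}; 3:zoivoun {Adj}; 4:naint {Verb,Adj}; 5:naint {Verb,Adj}; 6:task {Verb,Adj}; 7:task {Verb,Adj}; 8:pelk {Adv}.
Rule 1 cannot be satisfied by any choice of tags from the lexicon.
So there is no consistent tagging.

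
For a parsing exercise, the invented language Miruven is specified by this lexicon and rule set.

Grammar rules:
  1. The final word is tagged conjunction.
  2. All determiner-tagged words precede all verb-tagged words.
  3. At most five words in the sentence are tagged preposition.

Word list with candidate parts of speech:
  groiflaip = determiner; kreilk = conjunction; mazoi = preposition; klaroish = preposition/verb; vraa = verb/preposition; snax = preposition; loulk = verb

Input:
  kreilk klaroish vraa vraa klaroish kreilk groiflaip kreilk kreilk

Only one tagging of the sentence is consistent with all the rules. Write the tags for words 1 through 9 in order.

Candidates per position — 1:kreilk {conjunction}; 2:klaroish {preposition,verb}; 3:vraa {verb,preposition}; 4:vraa {verb,preposition}; 5:klaroish {preposition,verb}; 6:kreilk {conjunction}; 7:groiflaip {determiner}; 8:kreilk {conjunction}; 9:kreilk {conjunction}.
Position 2: tagging it verb would leave rule 2 unsatisfiable, so it must be preposition.
Position 3: tagging it verb would leave rule 2 unsatisfiable, so it must be preposition.
Position 4: tagging it verb would leave rule 2 unsatisfiable, so it must be preposition.
Position 5: tagging it verb would leave rule 2 unsatisfiable, so it must be preposition.
The only consistent sequence is: conjunction preposition preposition preposition preposition conjunction determiner conjunction conjunction.
Rule-by-rule: rule 1 ok; rule 2 ok; rule 3 ok.

conjunction preposition preposition preposition preposition conjunction determiner conjunction conjunction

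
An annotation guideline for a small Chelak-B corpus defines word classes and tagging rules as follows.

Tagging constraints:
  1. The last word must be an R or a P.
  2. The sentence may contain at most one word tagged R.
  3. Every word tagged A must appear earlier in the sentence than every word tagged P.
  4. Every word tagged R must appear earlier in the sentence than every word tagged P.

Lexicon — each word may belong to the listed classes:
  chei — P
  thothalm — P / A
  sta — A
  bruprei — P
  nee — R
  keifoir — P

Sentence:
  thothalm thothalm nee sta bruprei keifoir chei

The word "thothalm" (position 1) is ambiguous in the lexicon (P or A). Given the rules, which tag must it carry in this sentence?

Candidates per position — 1:thothalm {P,A}; 2:thothalm {P,A}; 3:nee {R}; 4:sta {A}; 5:bruprei {P}; 6:keifoir {P}; 7:chei {P}.
Position 1: tagging it P would leave rule 3 unsatisfiable, so it must be A.
Position 2: tagging it P would leave rule 3 unsatisfiable, so it must be A.
The unique satisfying tagging is: A A R A P P P.
Check: rule 1 ✓; rule 2 ✓; rule 3 ✓; rule 4 ✓.

A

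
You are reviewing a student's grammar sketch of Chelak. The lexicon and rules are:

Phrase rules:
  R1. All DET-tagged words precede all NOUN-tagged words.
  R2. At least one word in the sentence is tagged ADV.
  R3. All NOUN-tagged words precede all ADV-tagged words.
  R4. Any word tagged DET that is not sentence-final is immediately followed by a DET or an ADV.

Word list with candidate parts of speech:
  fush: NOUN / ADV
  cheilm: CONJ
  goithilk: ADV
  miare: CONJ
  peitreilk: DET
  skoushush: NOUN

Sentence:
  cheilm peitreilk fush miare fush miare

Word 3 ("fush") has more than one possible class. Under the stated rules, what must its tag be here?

ADV

Candidates per position — 1:cheilm {CONJ}; 2:peitreilk {DET}; 3:fush {NOUN,ADV}; 4:miare {CONJ}; 5:fush {NOUN,ADV}; 6:miare {CONJ}.
At position 3, choosing NOUN makes rule 4 impossible to satisfy; hence ADV.
At position 5, choosing NOUN makes rule 3 impossible to satisfy; hence ADV.
So the tagging must be: CONJ DET ADV CONJ ADV CONJ.
Checking: rule 1 ok; rule 2 ok; rule 3 ok; rule 4 ok.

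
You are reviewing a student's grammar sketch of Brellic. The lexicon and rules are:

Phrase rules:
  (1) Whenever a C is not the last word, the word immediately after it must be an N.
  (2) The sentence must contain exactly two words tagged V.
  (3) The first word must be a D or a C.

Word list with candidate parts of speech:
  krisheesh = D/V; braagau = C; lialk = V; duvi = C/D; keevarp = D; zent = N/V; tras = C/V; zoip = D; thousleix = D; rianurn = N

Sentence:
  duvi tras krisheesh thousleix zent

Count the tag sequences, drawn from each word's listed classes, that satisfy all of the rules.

2

Candidates per position — 1:duvi {C,D}; 2:tras {C,V}; 3:krisheesh {D,V}; 4:thousleix {D}; 5:zent {N,V}.
There are 16 candidate sequences in total.
The sequences that satisfy every rule: D V D D V; D V V D N.
Count = 2.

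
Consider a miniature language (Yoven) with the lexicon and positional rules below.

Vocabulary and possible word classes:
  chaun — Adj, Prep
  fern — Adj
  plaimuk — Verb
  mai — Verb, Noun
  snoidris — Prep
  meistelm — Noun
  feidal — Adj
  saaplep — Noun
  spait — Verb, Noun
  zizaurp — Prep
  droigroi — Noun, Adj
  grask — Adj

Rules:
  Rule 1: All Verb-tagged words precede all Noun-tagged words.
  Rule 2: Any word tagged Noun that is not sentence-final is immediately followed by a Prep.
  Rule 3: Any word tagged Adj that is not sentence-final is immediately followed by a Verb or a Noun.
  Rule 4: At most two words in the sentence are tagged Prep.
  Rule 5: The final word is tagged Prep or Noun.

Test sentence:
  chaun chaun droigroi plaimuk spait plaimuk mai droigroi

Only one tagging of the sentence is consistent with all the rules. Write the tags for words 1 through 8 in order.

Candidates per position — 1:chaun {Adj,Prep}; 2:chaun {Adj,Prep}; 3:droigroi {Noun,Adj}; 4:plaimuk {Verb}; 5:spait {Verb,Noun}; 6:plaimuk {Verb}; 7:mai {Verb,Noun}; 8:droigroi {Noun,Adj}.
Word 1 cannot be Adj — rule 3 would then fail for every completion. It is Prep.
Word 3 cannot be Noun — rule 1 would then fail for every completion. It is Adj.
Word 5 cannot be Noun — rule 1 would then fail for every completion. It is Verb.
Word 7 cannot be Noun — rule 2 would then fail for every completion. It is Verb.
Word 8 cannot be Adj — rule 5 would then fail for every completion. It is Noun.
Word 2 cannot be Adj — rule 3 would then fail for every completion. It is Prep.
The only consistent sequence is: Prep Prep Adj Verb Verb Verb Verb Noun.
Verifying each rule — rule 1 ok; rule 2 ok; rule 3 ok; rule 4 ok; rule 5 ok.

Prep Prep Adj Verb Verb Verb Verb Noun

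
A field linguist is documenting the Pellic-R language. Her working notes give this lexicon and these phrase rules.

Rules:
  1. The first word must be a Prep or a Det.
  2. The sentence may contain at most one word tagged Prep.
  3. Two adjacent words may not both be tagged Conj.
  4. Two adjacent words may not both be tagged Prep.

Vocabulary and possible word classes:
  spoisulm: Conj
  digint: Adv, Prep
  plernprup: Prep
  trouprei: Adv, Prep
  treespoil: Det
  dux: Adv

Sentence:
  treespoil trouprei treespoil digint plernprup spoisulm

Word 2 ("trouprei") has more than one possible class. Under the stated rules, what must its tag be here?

Adv

Candidates per position — 1:treespoil {Det}; 2:trouprei {Adv,Prep}; 3:treespoil {Det}; 4:digint {Adv,Prep}; 5:plernprup {Prep}; 6:spoisulm {Conj}.
If word 2 were Prep, no tagging could satisfy rule 2; so word 2 is Adv.
If word 4 were Prep, no tagging could satisfy rule 2; so word 4 is Adv.
So the tagging must be: Det Adv Det Adv Prep Conj.
Rule-by-rule: rule 1 satisfied; rule 2 satisfied; rule 3 satisfied; rule 4 satisfied.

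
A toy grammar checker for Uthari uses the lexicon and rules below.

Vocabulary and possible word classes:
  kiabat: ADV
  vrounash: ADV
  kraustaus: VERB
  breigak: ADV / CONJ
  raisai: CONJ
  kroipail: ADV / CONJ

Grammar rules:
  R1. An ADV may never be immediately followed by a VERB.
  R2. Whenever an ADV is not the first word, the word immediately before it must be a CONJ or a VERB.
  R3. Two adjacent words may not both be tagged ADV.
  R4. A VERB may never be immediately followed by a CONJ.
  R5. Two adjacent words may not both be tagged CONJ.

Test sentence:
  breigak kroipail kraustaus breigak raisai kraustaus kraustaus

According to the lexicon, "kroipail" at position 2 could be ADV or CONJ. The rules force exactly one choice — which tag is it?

Candidates per position — 1:breigak {ADV,CONJ}; 2:kroipail {ADV,CONJ}; 3:kraustaus {VERB}; 4:breigak {ADV,CONJ}; 5:raisai {CONJ}; 6:kraustaus {VERB}; 7:kraustaus {VERB}.
Position 2: tagging it ADV would leave rule 1 unsatisfiable, so it must be CONJ.
Position 4: tagging it CONJ would leave rule 4 unsatisfiable, so it must be ADV.
Position 1: tagging it CONJ would leave rule 5 unsatisfiable, so it must be ADV.
That leaves exactly one tagging: ADV CONJ VERB ADV CONJ VERB VERB.
Rule-by-rule: rule 1 holds; rule 2 holds; rule 3 holds; rule 4 holds; rule 5 holds.

CONJ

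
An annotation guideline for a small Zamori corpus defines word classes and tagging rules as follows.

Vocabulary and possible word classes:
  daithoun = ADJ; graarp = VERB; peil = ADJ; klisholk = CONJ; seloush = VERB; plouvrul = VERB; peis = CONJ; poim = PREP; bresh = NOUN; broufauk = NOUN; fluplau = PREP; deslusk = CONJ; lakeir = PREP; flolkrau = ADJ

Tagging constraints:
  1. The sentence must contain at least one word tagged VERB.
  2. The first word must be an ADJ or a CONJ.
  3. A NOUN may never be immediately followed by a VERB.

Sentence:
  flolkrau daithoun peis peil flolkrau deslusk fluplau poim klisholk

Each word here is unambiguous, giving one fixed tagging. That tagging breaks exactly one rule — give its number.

1

Fixed tagging: ADJ ADJ CONJ ADJ ADJ CONJ PREP PREP CONJ.
Checking each rule: R1 fail, R2 pass, R3 pass.
Only rule 1 fails.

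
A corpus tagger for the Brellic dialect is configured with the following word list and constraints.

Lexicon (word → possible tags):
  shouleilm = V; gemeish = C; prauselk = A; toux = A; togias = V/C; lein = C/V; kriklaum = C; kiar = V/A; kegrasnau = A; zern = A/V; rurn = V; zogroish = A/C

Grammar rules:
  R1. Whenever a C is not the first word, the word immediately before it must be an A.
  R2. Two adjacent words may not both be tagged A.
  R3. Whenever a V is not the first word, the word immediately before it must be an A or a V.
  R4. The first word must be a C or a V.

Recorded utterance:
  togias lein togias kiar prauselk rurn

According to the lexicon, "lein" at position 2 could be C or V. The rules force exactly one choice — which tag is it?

V

Candidates per position — 1:togias {V,C}; 2:lein {C,V}; 3:togias {V,C}; 4:kiar {V,A}; 5:prauselk {A}; 6:rurn {V}.
At position 2, choosing C makes rule 1 impossible to satisfy; hence V.
At position 3, choosing C makes rule 1 impossible to satisfy; hence V.
At position 4, choosing A makes rule 2 impossible to satisfy; hence V.
At position 1, choosing C makes rule 3 impossible to satisfy; hence V.
That leaves exactly one tagging: V V V V A V.
Check: rule 1 ok; rule 2 ok; rule 3 ok; rule 4 ok.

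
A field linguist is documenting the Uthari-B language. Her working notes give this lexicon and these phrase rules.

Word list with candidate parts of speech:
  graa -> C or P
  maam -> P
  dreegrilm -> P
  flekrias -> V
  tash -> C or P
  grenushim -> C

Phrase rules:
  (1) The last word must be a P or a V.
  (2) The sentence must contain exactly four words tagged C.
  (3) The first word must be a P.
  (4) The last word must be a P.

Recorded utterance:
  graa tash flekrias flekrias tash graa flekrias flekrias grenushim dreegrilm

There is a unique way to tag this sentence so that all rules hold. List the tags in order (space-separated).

P C V V C C V V C P

Candidates per position — 1:graa {C,P}; 2:tash {C,P}; 3:flekrias {V}; 4:flekrias {V}; 5:tash {C,P}; 6:graa {C,P}; 7:flekrias {V}; 8:flekrias {V}; 9:grenushim {C}; 10:dreegrilm {P}.
At position 1, choosing C makes rule 3 impossible to satisfy; hence P.
At position 2, choosing P makes rule 2 impossible to satisfy; hence C.
At position 5, choosing P makes rule 2 impossible to satisfy; hence C.
At position 6, choosing P makes rule 2 impossible to satisfy; hence C.
That leaves exactly one tagging: P C V V C C V V C P.
Checking: rule 1 ✓; rule 2 ✓; rule 3 ✓; rule 4 ✓.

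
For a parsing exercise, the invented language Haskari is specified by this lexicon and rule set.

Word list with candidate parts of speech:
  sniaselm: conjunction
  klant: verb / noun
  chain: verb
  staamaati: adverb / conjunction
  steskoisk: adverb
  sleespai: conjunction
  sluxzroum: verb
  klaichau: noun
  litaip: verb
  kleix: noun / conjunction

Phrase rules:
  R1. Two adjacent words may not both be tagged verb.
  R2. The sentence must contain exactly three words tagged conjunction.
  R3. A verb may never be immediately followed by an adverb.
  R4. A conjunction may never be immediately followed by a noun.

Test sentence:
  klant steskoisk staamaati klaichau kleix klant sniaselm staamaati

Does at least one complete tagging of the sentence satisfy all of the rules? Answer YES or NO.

YES

Candidates per position — 1:klant {verb,noun}; 2:steskoisk {adverb}; 3:staamaati {adverb,conjunction}; 4:klaichau {noun}; 5:kleix {noun,conjunction}; 6:klant {verb,noun}; 7:sniaselm {conjunction}; 8:staamaati {adverb,conjunction}.
One satisfying assignment: noun adverb adverb noun conjunction verb conjunction conjunction.
Checking: rule 1 satisfied; rule 2 satisfied; rule 3 satisfied; rule 4 satisfied.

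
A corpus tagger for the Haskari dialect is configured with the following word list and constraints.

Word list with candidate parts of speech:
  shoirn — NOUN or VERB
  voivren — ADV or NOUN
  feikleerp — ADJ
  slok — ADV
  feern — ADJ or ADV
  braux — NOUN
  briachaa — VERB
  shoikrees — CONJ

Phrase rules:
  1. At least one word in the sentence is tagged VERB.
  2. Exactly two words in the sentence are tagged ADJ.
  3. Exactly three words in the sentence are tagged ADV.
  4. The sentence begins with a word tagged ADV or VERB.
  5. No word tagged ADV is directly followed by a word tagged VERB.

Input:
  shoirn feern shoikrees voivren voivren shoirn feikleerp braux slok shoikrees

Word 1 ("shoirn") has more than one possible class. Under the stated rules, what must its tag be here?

Candidates per position — 1:shoirn {NOUN,VERB}; 2:feern {ADJ,ADV}; 3:shoikrees {CONJ}; 4:voivren {ADV,NOUN}; 5:voivren {ADV,NOUN}; 6:shoirn {NOUN,VERB}; 7:feikleerp {ADJ}; 8:braux {NOUN}; 9:slok {ADV}; 10:shoikrees {CONJ}.
At position 1, choosing NOUN makes rule 4 impossible to satisfy; hence VERB.
At position 2, choosing ADV makes rule 2 impossible to satisfy; hence ADJ.
At position 4, choosing NOUN makes rule 3 impossible to satisfy; hence ADV.
At position 5, choosing NOUN makes rule 3 impossible to satisfy; hence ADV.
At position 6, choosing VERB makes rule 5 impossible to satisfy; hence NOUN.
That leaves exactly one tagging: VERB ADJ CONJ ADV ADV NOUN ADJ NOUN ADV CONJ.
Rule-by-rule: rule 1 ✓; rule 2 ✓; rule 3 ✓; rule 4 ✓; rule 5 ✓.

VERB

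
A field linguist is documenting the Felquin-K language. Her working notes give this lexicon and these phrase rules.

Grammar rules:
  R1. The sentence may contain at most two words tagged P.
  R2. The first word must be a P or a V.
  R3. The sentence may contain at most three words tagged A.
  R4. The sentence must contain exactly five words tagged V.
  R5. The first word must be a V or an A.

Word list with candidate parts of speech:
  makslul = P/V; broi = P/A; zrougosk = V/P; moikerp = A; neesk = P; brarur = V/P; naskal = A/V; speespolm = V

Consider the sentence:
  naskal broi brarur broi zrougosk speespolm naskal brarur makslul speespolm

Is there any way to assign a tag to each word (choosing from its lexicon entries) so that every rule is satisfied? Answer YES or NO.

Candidates per position — 1:naskal {A,V}; 2:broi {P,A}; 3:brarur {V,P}; 4:broi {P,A}; 5:zrougosk {V,P}; 6:speespolm {V}; 7:naskal {A,V}; 8:brarur {V,P}; 9:makslul {P,V}; 10:speespolm {V}.
One satisfying assignment: V A P A V V A P V V.
Check: rule 1 satisfied; rule 2 satisfied; rule 3 satisfied; rule 4 satisfied; rule 5 satisfied.

YES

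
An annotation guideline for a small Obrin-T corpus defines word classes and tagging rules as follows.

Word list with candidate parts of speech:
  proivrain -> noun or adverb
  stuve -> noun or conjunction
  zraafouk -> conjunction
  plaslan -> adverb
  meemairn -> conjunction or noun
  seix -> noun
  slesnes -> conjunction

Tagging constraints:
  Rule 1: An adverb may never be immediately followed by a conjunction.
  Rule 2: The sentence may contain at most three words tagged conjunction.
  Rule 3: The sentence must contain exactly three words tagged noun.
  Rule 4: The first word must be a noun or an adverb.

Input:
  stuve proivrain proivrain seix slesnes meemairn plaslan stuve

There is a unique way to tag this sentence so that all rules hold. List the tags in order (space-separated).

Candidates per position — 1:stuve {noun,conjunction}; 2:proivrain {noun,adverb}; 3:proivrain {noun,adverb}; 4:seix {noun}; 5:slesnes {conjunction}; 6:meemairn {conjunction,noun}; 7:plaslan {adverb}; 8:stuve {noun,conjunction}.
Position 1: tagging it conjunction would leave rule 4 unsatisfiable, so it must be noun.
Position 8: tagging it conjunction would leave rule 1 unsatisfiable, so it must be noun.
Position 2: tagging it noun would leave rule 3 unsatisfiable, so it must be adverb.
Position 3: tagging it noun would leave rule 3 unsatisfiable, so it must be adverb.
Position 6: tagging it noun would leave rule 3 unsatisfiable, so it must be conjunction.
The unique satisfying tagging is: noun adverb adverb noun conjunction conjunction adverb noun.
Check: rule 1 satisfied; rule 2 satisfied; rule 3 satisfied; rule 4 satisfied.

noun adverb adverb noun conjunction conjunction adverb noun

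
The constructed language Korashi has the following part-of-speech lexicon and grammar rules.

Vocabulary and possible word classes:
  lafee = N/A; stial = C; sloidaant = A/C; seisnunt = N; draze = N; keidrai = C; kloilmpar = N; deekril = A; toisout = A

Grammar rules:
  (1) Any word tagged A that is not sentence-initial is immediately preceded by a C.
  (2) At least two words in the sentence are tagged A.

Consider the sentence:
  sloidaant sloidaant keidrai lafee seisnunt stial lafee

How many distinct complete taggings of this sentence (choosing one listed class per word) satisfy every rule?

Candidates per position — 1:sloidaant {A,C}; 2:sloidaant {A,C}; 3:keidrai {C}; 4:lafee {N,A}; 5:seisnunt {N}; 6:stial {C}; 7:lafee {N,A}.
There are 16 candidate sequences in total.
Checking each against the rules leaves 7 sequences.
Count = 7.

7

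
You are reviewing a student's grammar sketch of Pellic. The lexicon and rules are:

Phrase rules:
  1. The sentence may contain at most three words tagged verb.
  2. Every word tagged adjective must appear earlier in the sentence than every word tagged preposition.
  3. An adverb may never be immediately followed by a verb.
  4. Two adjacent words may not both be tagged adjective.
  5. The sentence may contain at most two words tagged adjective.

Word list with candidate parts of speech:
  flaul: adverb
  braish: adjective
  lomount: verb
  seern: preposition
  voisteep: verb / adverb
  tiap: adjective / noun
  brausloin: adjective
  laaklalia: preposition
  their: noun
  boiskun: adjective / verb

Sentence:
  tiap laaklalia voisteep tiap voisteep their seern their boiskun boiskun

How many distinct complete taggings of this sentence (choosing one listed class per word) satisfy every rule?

6

Candidates per position — 1:tiap {adjective,noun}; 2:laaklalia {preposition}; 3:voisteep {verb,adverb}; 4:tiap {adjective,noun}; 5:voisteep {verb,adverb}; 6:their {noun}; 7:seern {preposition}; 8:their {noun}; 9:boiskun {adjective,verb}; 10:boiskun {adjective,verb}.
There are 64 candidate sequences in total.
Checking each against the rules leaves 6 sequences.
Count = 6.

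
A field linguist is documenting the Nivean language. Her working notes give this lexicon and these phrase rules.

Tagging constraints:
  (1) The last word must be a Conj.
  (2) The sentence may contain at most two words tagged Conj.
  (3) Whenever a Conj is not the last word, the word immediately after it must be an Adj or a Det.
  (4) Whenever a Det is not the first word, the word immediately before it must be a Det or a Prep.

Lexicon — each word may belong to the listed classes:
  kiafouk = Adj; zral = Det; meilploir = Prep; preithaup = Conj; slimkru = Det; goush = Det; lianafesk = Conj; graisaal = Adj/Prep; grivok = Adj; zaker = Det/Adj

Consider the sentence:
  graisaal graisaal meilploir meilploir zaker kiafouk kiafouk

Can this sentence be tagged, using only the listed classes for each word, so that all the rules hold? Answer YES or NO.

Candidates per position — 1:graisaal {Adj,Prep}; 2:graisaal {Adj,Prep}; 3:meilploir {Prep}; 4:meilploir {Prep}; 5:zaker {Det,Adj}; 6:kiafouk {Adj}; 7:kiafouk {Adj}.
Rule 1 cannot be satisfied by any choice of tags from the lexicon.
So there is no consistent tagging.

NO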